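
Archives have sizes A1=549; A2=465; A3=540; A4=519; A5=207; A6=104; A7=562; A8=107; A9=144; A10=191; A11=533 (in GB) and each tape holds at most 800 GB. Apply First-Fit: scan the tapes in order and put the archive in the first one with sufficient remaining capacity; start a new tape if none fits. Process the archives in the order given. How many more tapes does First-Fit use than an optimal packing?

0

First-Fit: [549,207] [465,104,107] [540,144] [519,191] [562] [533] → 6 tapes.
6 archives exceed 400 GB (half the capacity), and no two of those can share a tape, so at least 6 tapes are needed.
So 6 is already optimal.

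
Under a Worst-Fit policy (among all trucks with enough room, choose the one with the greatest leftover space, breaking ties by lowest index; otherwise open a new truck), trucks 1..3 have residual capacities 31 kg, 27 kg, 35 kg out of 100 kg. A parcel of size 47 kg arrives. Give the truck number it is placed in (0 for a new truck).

No truck has ≥ 47 kg free, so a new truck is opened.

0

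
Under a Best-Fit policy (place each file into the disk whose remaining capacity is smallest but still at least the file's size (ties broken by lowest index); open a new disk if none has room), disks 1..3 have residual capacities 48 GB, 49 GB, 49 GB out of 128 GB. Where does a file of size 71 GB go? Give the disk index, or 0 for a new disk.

No disk has ≥ 71 GB free, so a new disk is opened.

0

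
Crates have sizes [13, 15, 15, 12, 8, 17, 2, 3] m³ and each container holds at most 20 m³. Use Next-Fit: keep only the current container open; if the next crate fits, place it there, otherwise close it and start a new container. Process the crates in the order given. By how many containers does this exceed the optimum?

1

Next-Fit: [13] [15] [15] [12,8] [17,2] [3] → 6 containers.
Total size 85 m³; any packing needs at least ⌈85/20⌉ = 5 containers.
An optimal packing achieves that bound: [17,3] [15,2] [15] [13] [12,8] → 5 containers.
Excess: 6 − 5 = 1.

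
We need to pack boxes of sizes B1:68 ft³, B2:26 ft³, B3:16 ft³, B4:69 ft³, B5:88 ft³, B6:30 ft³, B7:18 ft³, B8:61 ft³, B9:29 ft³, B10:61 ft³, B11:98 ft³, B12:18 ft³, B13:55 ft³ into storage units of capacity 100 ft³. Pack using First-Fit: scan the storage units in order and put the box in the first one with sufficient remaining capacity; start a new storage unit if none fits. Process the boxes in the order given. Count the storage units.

B1 (68 ft³) → storage unit 1 (remaining 32 ft³)
B2 (26 ft³) → storage unit 1 (remaining 6 ft³)
B3 (16 ft³) → storage unit 2 (remaining 84 ft³)
B4 (69 ft³) → storage unit 2 (remaining 15 ft³)
B5 (88 ft³) → storage unit 3 (remaining 12 ft³)
B6 (30 ft³) → storage unit 4 (remaining 70 ft³)
B7 (18 ft³) → storage unit 4 (remaining 52 ft³)
B8 (61 ft³) → storage unit 5 (remaining 39 ft³)
B9 (29 ft³) → storage unit 4 (remaining 23 ft³)
B10 (61 ft³) → storage unit 6 (remaining 39 ft³)
B11 (98 ft³) → storage unit 7 (remaining 2 ft³)
B12 (18 ft³) → storage unit 4 (remaining 5 ft³)
B13 (55 ft³) → storage unit 8 (remaining 45 ft³)

8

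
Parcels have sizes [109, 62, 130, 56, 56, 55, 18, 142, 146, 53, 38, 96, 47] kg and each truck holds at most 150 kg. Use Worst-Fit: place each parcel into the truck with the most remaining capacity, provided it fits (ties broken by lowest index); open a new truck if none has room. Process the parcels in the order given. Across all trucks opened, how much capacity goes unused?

Put 109 kg in truck 1; 41 kg remain.
Put 62 kg in truck 2; 88 kg remain.
Put 130 kg in truck 3; 20 kg remain.
Put 56 kg in truck 2; 32 kg remain.
Put 56 kg in truck 4; 94 kg remain.
Put 55 kg in truck 4; 39 kg remain.
Put 18 kg in truck 1; 23 kg remain.
Put 142 kg in truck 5; 8 kg remain.
Put 146 kg in truck 6; 4 kg remain.
Put 53 kg in truck 7; 97 kg remain.
Put 38 kg in truck 7; 59 kg remain.
Put 96 kg in truck 8; 54 kg remain.
Put 47 kg in truck 7; 12 kg remain.
8 trucks × 150 kg = 1200 kg; used 1008 kg; unused 192 kg.

192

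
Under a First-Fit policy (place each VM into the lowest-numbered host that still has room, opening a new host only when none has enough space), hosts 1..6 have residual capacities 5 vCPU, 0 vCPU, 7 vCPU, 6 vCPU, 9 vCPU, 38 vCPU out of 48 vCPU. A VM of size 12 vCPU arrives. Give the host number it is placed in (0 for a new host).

Hosts with room: host 6 (38 vCPU).
The first with room is host 6.

6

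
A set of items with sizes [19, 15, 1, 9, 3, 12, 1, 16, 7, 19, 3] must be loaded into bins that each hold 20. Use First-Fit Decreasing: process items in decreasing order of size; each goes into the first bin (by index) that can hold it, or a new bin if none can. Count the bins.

Sorted descending: 19, 19, 16, 15, 12, 9, 7, 3, 3, 1, 1.
19 → bin 1 (remaining 1)
19 → bin 2 (remaining 1)
16 → bin 3 (remaining 4)
15 → bin 4 (remaining 5)
12 → bin 5 (remaining 8)
9 → bin 6 (remaining 11)
7 → bin 5 (remaining 1)
3 → bin 3 (remaining 1)
3 → bin 4 (remaining 2)
1 → bin 1 (remaining 0)
1 → bin 2 (remaining 0)

6 bins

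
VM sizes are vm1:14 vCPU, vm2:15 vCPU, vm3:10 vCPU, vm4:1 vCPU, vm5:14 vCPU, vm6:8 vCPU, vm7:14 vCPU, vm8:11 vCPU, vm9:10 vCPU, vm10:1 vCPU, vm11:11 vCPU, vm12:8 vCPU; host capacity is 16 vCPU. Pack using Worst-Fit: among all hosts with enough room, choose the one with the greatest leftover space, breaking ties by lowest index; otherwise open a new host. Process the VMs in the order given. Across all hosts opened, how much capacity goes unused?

43

host 1: place vm1 (14 vCPU), 2 vCPU left
host 2: place vm2 (15 vCPU), 1 vCPU left
host 3: place vm3 (10 vCPU), 6 vCPU left
host 3: place vm4 (1 vCPU), 5 vCPU left
host 4: place vm5 (14 vCPU), 2 vCPU left
host 5: place vm6 (8 vCPU), 8 vCPU left
host 6: place vm7 (14 vCPU), 2 vCPU left
host 7: place vm8 (11 vCPU), 5 vCPU left
host 8: place vm9 (10 vCPU), 6 vCPU left
host 5: place vm10 (1 vCPU), 7 vCPU left
host 9: place vm11 (11 vCPU), 5 vCPU left
host 10: place vm12 (8 vCPU), 8 vCPU left
10 hosts × 16 vCPU = 160 vCPU; used 117 vCPU; unused 43 vCPU.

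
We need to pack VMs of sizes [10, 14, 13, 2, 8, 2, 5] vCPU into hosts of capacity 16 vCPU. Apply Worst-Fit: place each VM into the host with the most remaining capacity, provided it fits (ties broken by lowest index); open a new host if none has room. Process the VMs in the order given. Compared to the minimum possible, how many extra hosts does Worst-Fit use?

Worst-Fit: [10,2] [14] [13] [8,2,5] → 4 hosts.
Total size 54 vCPU; any packing needs at least ⌈54/16⌉ = 4 hosts.
So 4 is already optimal.

0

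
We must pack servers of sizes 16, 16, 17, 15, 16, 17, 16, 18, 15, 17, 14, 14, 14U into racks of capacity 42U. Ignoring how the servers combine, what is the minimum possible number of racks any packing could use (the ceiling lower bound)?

5 racks

Total size = 16 + 16 + 17 + 15 + 16 + 17 + 16 + 18 + 15 + 17 + 14 + 14 + 14 = 205U.
⌈205 / 42⌉ = 5.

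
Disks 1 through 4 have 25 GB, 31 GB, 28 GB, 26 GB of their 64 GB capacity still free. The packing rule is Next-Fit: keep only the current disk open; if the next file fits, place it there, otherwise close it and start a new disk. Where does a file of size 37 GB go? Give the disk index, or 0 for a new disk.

0

Next-Fit only looks at disk 4, which has 26 GB free.
37 GB does not fit, so a new disk is opened.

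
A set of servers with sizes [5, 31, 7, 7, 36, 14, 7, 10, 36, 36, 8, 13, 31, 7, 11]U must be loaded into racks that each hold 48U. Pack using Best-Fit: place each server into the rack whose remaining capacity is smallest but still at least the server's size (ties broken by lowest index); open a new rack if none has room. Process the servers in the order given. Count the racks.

Put 5U in rack 1; 43U remain.
Put 31U in rack 1; 12U remain.
Put 7U in rack 1; 5U remain.
Put 7U in rack 2; 41U remain.
Put 36U in rack 2; 5U remain.
Put 14U in rack 3; 34U remain.
Put 7U in rack 3; 27U remain.
Put 10U in rack 3; 17U remain.
Put 36U in rack 4; 12U remain.
Put 36U in rack 5; 12U remain.
Put 8U in rack 4; 4U remain.
Put 13U in rack 3; 4U remain.
Put 31U in rack 6; 17U remain.
Put 7U in rack 5; 5U remain.
Put 11U in rack 6; 6U remain.
Final racks: [5,31,7] [7,36] [14,7,10,13] [36,8] [36,7] [31,11].

6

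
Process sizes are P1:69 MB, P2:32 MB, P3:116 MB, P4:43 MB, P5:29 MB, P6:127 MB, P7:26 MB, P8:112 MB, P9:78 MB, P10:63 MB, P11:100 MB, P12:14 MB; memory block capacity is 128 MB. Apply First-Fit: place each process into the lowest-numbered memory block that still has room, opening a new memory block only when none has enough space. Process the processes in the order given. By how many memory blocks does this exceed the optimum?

1

First-Fit: [69,32,26] [116] [43,29,14] [127] [112] [78] [63] [100] → 8 memory blocks.
Total size 809 MB; any packing needs at least ⌈809/128⌉ = 7 memory blocks.
An optimal packing achieves that bound: [127] [116] [112,14] [100,26] [78,43] [69,32] [63,29] → 7 memory blocks.
Excess: 8 − 7 = 1.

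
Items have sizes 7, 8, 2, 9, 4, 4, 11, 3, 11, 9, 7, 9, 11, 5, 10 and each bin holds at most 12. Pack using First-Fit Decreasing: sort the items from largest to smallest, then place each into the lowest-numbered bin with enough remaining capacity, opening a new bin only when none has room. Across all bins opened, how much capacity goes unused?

Sorted descending: 11, 11, 11, 10, 9, 9, 9, 8, 7, 7, 5, 4, 4, 3, 2.
Put 11 in bin 1; 1 remain.
Put 11 in bin 2; 1 remain.
Put 11 in bin 3; 1 remain.
Put 10 in bin 4; 2 remain.
Put 9 in bin 5; 3 remain.
Put 9 in bin 6; 3 remain.
Put 9 in bin 7; 3 remain.
Put 8 in bin 8; 4 remain.
Put 7 in bin 9; 5 remain.
Put 7 in bin 10; 5 remain.
Put 5 in bin 9; 0 remain.
Put 4 in bin 8; 0 remain.
Put 4 in bin 10; 1 remain.
Put 3 in bin 5; 0 remain.
Put 2 in bin 4; 0 remain.
10 bins × 12 = 120; used 110; unused 10.

10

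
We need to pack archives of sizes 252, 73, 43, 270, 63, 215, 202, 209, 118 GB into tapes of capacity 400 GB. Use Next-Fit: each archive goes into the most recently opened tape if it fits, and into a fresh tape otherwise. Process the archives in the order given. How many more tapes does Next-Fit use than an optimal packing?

Next-Fit: [252,73,43] [270,63] [215] [202] [209,118] → 5 tapes.
5 archives exceed 200 GB (half the capacity), and no two of those can share a tape, so at least 5 tapes are needed.
So 5 is already optimal.

0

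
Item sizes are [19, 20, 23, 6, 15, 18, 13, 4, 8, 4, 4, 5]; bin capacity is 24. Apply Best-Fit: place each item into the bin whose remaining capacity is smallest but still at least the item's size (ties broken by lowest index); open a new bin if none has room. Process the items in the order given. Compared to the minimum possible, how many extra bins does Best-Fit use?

Best-Fit: [19,4] [20,4] [23] [6,15] [18,4] [13,8] [5] → 7 bins.
Total size 139; any packing needs at least ⌈139/24⌉ = 6 bins.
An optimal packing achieves that bound: [23] [20,4] [19,5] [18,6] [15,8] [13,4,4] → 6 bins.
Excess: 7 − 6 = 1.

1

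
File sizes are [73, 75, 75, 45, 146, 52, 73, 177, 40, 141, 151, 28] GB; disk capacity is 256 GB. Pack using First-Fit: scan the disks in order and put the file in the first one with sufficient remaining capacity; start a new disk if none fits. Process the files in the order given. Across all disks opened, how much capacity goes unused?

disk 1: place 73 GB, 183 GB left
disk 1: place 75 GB, 108 GB left
disk 1: place 75 GB, 33 GB left
disk 2: place 45 GB, 211 GB left
disk 2: place 146 GB, 65 GB left
disk 2: place 52 GB, 13 GB left
disk 3: place 73 GB, 183 GB left
disk 3: place 177 GB, 6 GB left
disk 4: place 40 GB, 216 GB left
disk 4: place 141 GB, 75 GB left
disk 5: place 151 GB, 105 GB left
disk 1: place 28 GB, 5 GB left
5 disks × 256 GB = 1280 GB; used 1076 GB; unused 204 GB.

204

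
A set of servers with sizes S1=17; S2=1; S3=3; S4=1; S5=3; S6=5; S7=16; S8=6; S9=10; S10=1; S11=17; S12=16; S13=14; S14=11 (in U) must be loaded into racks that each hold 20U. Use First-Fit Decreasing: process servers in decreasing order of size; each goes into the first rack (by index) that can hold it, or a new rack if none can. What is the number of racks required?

Sorted descending: 17, 17, 16, 16, 14, 11, 10, 6, 5, 3, 3, 1, 1, 1.
Put 17U in rack 1; 3U remain.
Put 17U in rack 2; 3U remain.
Put 16U in rack 3; 4U remain.
Put 16U in rack 4; 4U remain.
Put 14U in rack 5; 6U remain.
Put 11U in rack 6; 9U remain.
Put 10U in rack 7; 10U remain.
Put 6U in rack 5; 0U remain.
Put 5U in rack 6; 4U remain.
Put 3U in rack 1; 0U remain.
Put 3U in rack 2; 0U remain.
Put 1U in rack 3; 3U remain.
Put 1U in rack 3; 2U remain.
Put 1U in rack 3; 1U remain.
Final racks: [17,3] [17,3] [16,1,1,1] [16] [14,6] [11,5] [10].

7 racks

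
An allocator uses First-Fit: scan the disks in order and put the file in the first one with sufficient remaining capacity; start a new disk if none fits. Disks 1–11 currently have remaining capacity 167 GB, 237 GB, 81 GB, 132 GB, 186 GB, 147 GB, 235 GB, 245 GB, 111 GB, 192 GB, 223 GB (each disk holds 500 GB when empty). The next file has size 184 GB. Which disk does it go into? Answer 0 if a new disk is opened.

Disks with room: disk 2 (237 GB), disk 5 (186 GB), disk 7 (235 GB), disk 8 (245 GB), disk 10 (192 GB), disk 11 (223 GB).
The first with room is disk 2.

2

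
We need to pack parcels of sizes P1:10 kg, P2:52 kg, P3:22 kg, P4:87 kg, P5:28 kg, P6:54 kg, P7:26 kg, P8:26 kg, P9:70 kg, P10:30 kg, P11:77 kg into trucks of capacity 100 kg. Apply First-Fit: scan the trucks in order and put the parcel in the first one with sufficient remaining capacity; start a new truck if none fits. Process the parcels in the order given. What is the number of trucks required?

truck 1: place P1 (10 kg), 90 kg left
truck 1: place P2 (52 kg), 38 kg left
truck 1: place P3 (22 kg), 16 kg left
truck 2: place P4 (87 kg), 13 kg left
truck 3: place P5 (28 kg), 72 kg left
truck 3: place P6 (54 kg), 18 kg left
truck 4: place P7 (26 kg), 74 kg left
truck 4: place P8 (26 kg), 48 kg left
truck 5: place P9 (70 kg), 30 kg left
truck 4: place P10 (30 kg), 18 kg left
truck 6: place P11 (77 kg), 23 kg left
Final trucks: [10,52,22] [87] [28,54] [26,26,30] [70] [77].

6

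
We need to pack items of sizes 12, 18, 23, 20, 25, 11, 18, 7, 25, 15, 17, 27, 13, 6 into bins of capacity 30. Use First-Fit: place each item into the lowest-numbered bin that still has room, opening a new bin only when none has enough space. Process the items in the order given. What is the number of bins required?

12 → bin 1 (remaining 18)
18 → bin 1 (remaining 0)
23 → bin 2 (remaining 7)
20 → bin 3 (remaining 10)
25 → bin 4 (remaining 5)
11 → bin 5 (remaining 19)
18 → bin 5 (remaining 1)
7 → bin 2 (remaining 0)
25 → bin 6 (remaining 5)
15 → bin 7 (remaining 15)
17 → bin 8 (remaining 13)
27 → bin 9 (remaining 3)
13 → bin 7 (remaining 2)
6 → bin 3 (remaining 4)
Final bins: [12,18] [23,7] [20,6] [25] [11,18] [25] [15,13] [17] [27].

9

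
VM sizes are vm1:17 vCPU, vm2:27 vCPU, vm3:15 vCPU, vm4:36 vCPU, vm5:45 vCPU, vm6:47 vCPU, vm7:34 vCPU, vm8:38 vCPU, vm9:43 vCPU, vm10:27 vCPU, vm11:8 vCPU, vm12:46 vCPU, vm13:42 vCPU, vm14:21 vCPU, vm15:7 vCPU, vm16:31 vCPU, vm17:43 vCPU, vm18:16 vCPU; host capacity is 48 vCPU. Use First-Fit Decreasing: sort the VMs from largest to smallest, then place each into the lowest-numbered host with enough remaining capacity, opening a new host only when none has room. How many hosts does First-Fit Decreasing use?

13 hosts

Sorted descending: 47, 46, 45, 43, 43, 42, 38, 36, 34, 31, 27, 27, 21, 17, 16, 15, 8, 7.
47 vCPU → host 1 (remaining 1 vCPU)
46 vCPU → host 2 (remaining 2 vCPU)
45 vCPU → host 3 (remaining 3 vCPU)
43 vCPU → host 4 (remaining 5 vCPU)
43 vCPU → host 5 (remaining 5 vCPU)
42 vCPU → host 6 (remaining 6 vCPU)
38 vCPU → host 7 (remaining 10 vCPU)
36 vCPU → host 8 (remaining 12 vCPU)
34 vCPU → host 9 (remaining 14 vCPU)
31 vCPU → host 10 (remaining 17 vCPU)
27 vCPU → host 11 (remaining 21 vCPU)
27 vCPU → host 12 (remaining 21 vCPU)
21 vCPU → host 11 (remaining 0 vCPU)
17 vCPU → host 10 (remaining 0 vCPU)
16 vCPU → host 12 (remaining 5 vCPU)
15 vCPU → host 13 (remaining 33 vCPU)
8 vCPU → host 7 (remaining 2 vCPU)
7 vCPU → host 8 (remaining 5 vCPU)
Final hosts: [47] [46] [45] [43] [43] [42] [38,8] [36,7] [34] [31,17] [27,21] [27,16] [15].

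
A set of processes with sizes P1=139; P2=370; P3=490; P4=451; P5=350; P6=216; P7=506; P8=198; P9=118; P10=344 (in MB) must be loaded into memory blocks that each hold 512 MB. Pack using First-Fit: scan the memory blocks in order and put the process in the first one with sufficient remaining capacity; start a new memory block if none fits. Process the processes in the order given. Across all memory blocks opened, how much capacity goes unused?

P1 (139 MB) → memory block 1 (remaining 373 MB)
P2 (370 MB) → memory block 1 (remaining 3 MB)
P3 (490 MB) → memory block 2 (remaining 22 MB)
P4 (451 MB) → memory block 3 (remaining 61 MB)
P5 (350 MB) → memory block 4 (remaining 162 MB)
P6 (216 MB) → memory block 5 (remaining 296 MB)
P7 (506 MB) → memory block 6 (remaining 6 MB)
P8 (198 MB) → memory block 5 (remaining 98 MB)
P9 (118 MB) → memory block 4 (remaining 44 MB)
P10 (344 MB) → memory block 7 (remaining 168 MB)
7 memory blocks × 512 MB = 3584 MB; used 3182 MB; unused 402 MB.

402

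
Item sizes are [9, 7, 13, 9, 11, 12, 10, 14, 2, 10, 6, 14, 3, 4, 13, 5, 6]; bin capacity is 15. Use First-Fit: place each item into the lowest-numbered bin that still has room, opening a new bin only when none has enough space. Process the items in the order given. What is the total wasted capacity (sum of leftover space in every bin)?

32

bin 1: place 9, 6 left
bin 2: place 7, 8 left
bin 3: place 13, 2 left
bin 4: place 9, 6 left
bin 5: place 11, 4 left
bin 6: place 12, 3 left
bin 7: place 10, 5 left
bin 8: place 14, 1 left
bin 1: place 2, 4 left
bin 9: place 10, 5 left
bin 2: place 6, 2 left
bin 10: place 14, 1 left
bin 1: place 3, 1 left
bin 4: place 4, 2 left
bin 11: place 13, 2 left
bin 7: place 5, 0 left
bin 12: place 6, 9 left
12 bins × 15 = 180; used 148; unused 32.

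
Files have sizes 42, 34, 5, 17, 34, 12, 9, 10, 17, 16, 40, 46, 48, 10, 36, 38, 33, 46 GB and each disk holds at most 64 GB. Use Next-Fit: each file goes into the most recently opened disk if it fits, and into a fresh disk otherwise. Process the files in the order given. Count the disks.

11

Put 42 GB in disk 1; 22 GB remain.
Put 34 GB in disk 2; 30 GB remain.
Put 5 GB in disk 2; 25 GB remain.
Put 17 GB in disk 2; 8 GB remain.
Put 34 GB in disk 3; 30 GB remain.
Put 12 GB in disk 3; 18 GB remain.
Put 9 GB in disk 3; 9 GB remain.
Put 10 GB in disk 4; 54 GB remain.
Put 17 GB in disk 4; 37 GB remain.
Put 16 GB in disk 4; 21 GB remain.
Put 40 GB in disk 5; 24 GB remain.
Put 46 GB in disk 6; 18 GB remain.
Put 48 GB in disk 7; 16 GB remain.
Put 10 GB in disk 7; 6 GB remain.
Put 36 GB in disk 8; 28 GB remain.
Put 38 GB in disk 9; 26 GB remain.
Put 33 GB in disk 10; 31 GB remain.
Put 46 GB in disk 11; 18 GB remain.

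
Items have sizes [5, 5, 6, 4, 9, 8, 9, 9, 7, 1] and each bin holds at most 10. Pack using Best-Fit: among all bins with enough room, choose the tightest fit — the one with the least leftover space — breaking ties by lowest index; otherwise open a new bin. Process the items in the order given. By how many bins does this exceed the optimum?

Best-Fit: [5,5] [6,4] [9,1] [8] [9] [9] [7] → 7 bins.
Total size 63; any packing needs at least ⌈63/10⌉ = 7 bins.
So 7 is already optimal.

0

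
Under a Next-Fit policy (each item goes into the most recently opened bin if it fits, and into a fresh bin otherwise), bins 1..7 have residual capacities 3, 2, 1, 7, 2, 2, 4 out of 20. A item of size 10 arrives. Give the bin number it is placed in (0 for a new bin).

0

Next-Fit only looks at bin 7, which has 4 free.
10 does not fit, so a new bin is opened.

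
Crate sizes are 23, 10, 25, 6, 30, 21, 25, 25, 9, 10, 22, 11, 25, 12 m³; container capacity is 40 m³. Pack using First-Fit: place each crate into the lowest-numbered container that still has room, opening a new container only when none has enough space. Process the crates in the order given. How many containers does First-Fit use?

23 m³ → container 1 (remaining 17 m³)
10 m³ → container 1 (remaining 7 m³)
25 m³ → container 2 (remaining 15 m³)
6 m³ → container 1 (remaining 1 m³)
30 m³ → container 3 (remaining 10 m³)
21 m³ → container 4 (remaining 19 m³)
25 m³ → container 5 (remaining 15 m³)
25 m³ → container 6 (remaining 15 m³)
9 m³ → container 2 (remaining 6 m³)
10 m³ → container 3 (remaining 0 m³)
22 m³ → container 7 (remaining 18 m³)
11 m³ → container 4 (remaining 8 m³)
25 m³ → container 8 (remaining 15 m³)
12 m³ → container 5 (remaining 3 m³)

8 containers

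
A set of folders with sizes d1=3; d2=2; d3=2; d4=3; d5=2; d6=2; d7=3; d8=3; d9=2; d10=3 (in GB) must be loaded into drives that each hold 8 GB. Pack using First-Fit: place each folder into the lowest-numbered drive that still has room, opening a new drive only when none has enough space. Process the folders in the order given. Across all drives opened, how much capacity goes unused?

7

drive 1: place d1 (3 GB), 5 GB left
drive 1: place d2 (2 GB), 3 GB left
drive 1: place d3 (2 GB), 1 GB left
drive 2: place d4 (3 GB), 5 GB left
drive 2: place d5 (2 GB), 3 GB left
drive 2: place d6 (2 GB), 1 GB left
drive 3: place d7 (3 GB), 5 GB left
drive 3: place d8 (3 GB), 2 GB left
drive 3: place d9 (2 GB), 0 GB left
drive 4: place d10 (3 GB), 5 GB left
4 drives × 8 GB = 32 GB; used 25 GB; unused 7 GB.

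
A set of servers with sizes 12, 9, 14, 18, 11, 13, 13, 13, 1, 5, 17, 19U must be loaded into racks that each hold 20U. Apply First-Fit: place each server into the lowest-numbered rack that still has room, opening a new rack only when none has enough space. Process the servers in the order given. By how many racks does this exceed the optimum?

0

First-Fit: [12,1,5] [9,11] [14] [18] [13] [13] [13] [17] [19] → 9 racks.
9 servers exceed 10U (half the capacity), and no two of those can share a rack, so at least 9 racks are needed.
So 9 is already optimal.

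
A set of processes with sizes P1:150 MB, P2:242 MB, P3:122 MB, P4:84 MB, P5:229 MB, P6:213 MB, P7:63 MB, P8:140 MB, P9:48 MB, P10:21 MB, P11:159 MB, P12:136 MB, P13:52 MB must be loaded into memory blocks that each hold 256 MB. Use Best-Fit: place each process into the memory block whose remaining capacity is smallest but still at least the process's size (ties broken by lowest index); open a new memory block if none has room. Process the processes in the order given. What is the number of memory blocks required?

8

P1 (150 MB) → memory block 1 (remaining 106 MB)
P2 (242 MB) → memory block 2 (remaining 14 MB)
P3 (122 MB) → memory block 3 (remaining 134 MB)
P4 (84 MB) → memory block 1 (remaining 22 MB)
P5 (229 MB) → memory block 4 (remaining 27 MB)
P6 (213 MB) → memory block 5 (remaining 43 MB)
P7 (63 MB) → memory block 3 (remaining 71 MB)
P8 (140 MB) → memory block 6 (remaining 116 MB)
P9 (48 MB) → memory block 3 (remaining 23 MB)
P10 (21 MB) → memory block 1 (remaining 1 MB)
P11 (159 MB) → memory block 7 (remaining 97 MB)
P12 (136 MB) → memory block 8 (remaining 120 MB)
P13 (52 MB) → memory block 7 (remaining 45 MB)
Final memory blocks: [150,84,21] [242] [122,63,48] [229] [213] [140] [159,52] [136].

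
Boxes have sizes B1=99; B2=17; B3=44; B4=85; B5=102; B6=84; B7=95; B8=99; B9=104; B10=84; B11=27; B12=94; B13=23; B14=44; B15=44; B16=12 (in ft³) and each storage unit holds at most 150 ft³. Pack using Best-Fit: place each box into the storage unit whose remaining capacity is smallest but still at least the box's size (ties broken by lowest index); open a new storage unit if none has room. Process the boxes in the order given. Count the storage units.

Put B1 (99 ft³) in storage unit 1; 51 ft³ remain.
Put B2 (17 ft³) in storage unit 1; 34 ft³ remain.
Put B3 (44 ft³) in storage unit 2; 106 ft³ remain.
Put B4 (85 ft³) in storage unit 2; 21 ft³ remain.
Put B5 (102 ft³) in storage unit 3; 48 ft³ remain.
Put B6 (84 ft³) in storage unit 4; 66 ft³ remain.
Put B7 (95 ft³) in storage unit 5; 55 ft³ remain.
Put B8 (99 ft³) in storage unit 6; 51 ft³ remain.
Put B9 (104 ft³) in storage unit 7; 46 ft³ remain.
Put B10 (84 ft³) in storage unit 8; 66 ft³ remain.
Put B11 (27 ft³) in storage unit 1; 7 ft³ remain.
Put B12 (94 ft³) in storage unit 9; 56 ft³ remain.
Put B13 (23 ft³) in storage unit 7; 23 ft³ remain.
Put B14 (44 ft³) in storage unit 3; 4 ft³ remain.
Put B15 (44 ft³) in storage unit 6; 7 ft³ remain.
Put B16 (12 ft³) in storage unit 2; 9 ft³ remain.
Final storage units: [99,17,27] [44,85,12] [102,44] [84] [95] [99,44] [104,23] [84] [94].

9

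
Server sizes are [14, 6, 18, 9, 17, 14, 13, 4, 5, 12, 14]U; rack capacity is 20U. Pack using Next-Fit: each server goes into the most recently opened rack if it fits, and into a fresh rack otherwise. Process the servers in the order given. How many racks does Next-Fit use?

8 racks

14U → rack 1 (remaining 6U)
6U → rack 1 (remaining 0U)
18U → rack 2 (remaining 2U)
9U → rack 3 (remaining 11U)
17U → rack 4 (remaining 3U)
14U → rack 5 (remaining 6U)
13U → rack 6 (remaining 7U)
4U → rack 6 (remaining 3U)
5U → rack 7 (remaining 15U)
12U → rack 7 (remaining 3U)
14U → rack 8 (remaining 6U)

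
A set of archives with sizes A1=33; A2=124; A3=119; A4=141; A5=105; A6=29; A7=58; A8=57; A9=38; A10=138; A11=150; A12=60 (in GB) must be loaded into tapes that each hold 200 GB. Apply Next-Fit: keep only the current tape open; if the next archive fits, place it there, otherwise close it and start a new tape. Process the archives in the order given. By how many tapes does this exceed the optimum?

2

Next-Fit: [33,124] [119] [141] [105,29,58] [57,38] [138] [150] [60] → 8 tapes.
Total size 1052 GB; any packing needs at least ⌈1052/200⌉ = 6 tapes.
An optimal packing achieves that bound: [150,38] [141,58] [138,60] [124,57] [119,33,29] [105] → 6 tapes.
Excess: 8 − 6 = 2.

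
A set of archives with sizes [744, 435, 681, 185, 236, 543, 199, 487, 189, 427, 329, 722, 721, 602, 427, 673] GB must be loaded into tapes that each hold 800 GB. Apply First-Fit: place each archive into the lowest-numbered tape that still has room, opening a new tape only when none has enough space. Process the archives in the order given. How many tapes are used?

11 tapes

Put 744 GB in tape 1; 56 GB remain.
Put 435 GB in tape 2; 365 GB remain.
Put 681 GB in tape 3; 119 GB remain.
Put 185 GB in tape 2; 180 GB remain.
Put 236 GB in tape 4; 564 GB remain.
Put 543 GB in tape 4; 21 GB remain.
Put 199 GB in tape 5; 601 GB remain.
Put 487 GB in tape 5; 114 GB remain.
Put 189 GB in tape 6; 611 GB remain.
Put 427 GB in tape 6; 184 GB remain.
Put 329 GB in tape 7; 471 GB remain.
Put 722 GB in tape 8; 78 GB remain.
Put 721 GB in tape 9; 79 GB remain.
Put 602 GB in tape 10; 198 GB remain.
Put 427 GB in tape 7; 44 GB remain.
Put 673 GB in tape 11; 127 GB remain.
Final tapes: [744] [435,185] [681] [236,543] [199,487] [189,427] [329,427] [722] [721] [602] [673].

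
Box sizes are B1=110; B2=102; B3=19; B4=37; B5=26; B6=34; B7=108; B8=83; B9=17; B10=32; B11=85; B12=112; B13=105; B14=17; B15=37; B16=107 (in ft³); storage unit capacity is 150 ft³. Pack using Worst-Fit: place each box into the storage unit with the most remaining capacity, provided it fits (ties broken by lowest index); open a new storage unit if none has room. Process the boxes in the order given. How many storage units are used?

storage unit 1: place B1 (110 ft³), 40 ft³ left
storage unit 2: place B2 (102 ft³), 48 ft³ left
storage unit 2: place B3 (19 ft³), 29 ft³ left
storage unit 1: place B4 (37 ft³), 3 ft³ left
storage unit 2: place B5 (26 ft³), 3 ft³ left
storage unit 3: place B6 (34 ft³), 116 ft³ left
storage unit 3: place B7 (108 ft³), 8 ft³ left
storage unit 4: place B8 (83 ft³), 67 ft³ left
storage unit 4: place B9 (17 ft³), 50 ft³ left
storage unit 4: place B10 (32 ft³), 18 ft³ left
storage unit 5: place B11 (85 ft³), 65 ft³ left
storage unit 6: place B12 (112 ft³), 38 ft³ left
storage unit 7: place B13 (105 ft³), 45 ft³ left
storage unit 5: place B14 (17 ft³), 48 ft³ left
storage unit 5: place B15 (37 ft³), 11 ft³ left
storage unit 8: place B16 (107 ft³), 43 ft³ left
Final storage units: [110,37] [102,19,26] [34,108] [83,17,32] [85,17,37] [112] [105] [107].

8 storage units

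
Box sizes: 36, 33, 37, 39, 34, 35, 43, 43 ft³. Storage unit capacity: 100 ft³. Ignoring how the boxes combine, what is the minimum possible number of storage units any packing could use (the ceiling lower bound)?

Total size = 36 + 33 + 37 + 39 + 34 + 35 + 43 + 43 = 300 ft³.
⌈300 / 100⌉ = 3.

3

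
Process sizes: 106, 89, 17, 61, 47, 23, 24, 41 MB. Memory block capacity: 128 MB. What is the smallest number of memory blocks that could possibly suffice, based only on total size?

Total size = 106 + 89 + 17 + 61 + 47 + 23 + 24 + 41 = 408 MB.
⌈408 / 128⌉ = 4.

4 memory blocks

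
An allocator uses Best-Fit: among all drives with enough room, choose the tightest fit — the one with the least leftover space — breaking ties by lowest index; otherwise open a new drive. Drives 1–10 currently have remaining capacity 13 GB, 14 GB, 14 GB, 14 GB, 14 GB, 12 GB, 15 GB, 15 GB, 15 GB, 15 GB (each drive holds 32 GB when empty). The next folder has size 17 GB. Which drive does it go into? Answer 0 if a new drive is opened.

No drive has ≥ 17 GB free, so a new drive is opened.

0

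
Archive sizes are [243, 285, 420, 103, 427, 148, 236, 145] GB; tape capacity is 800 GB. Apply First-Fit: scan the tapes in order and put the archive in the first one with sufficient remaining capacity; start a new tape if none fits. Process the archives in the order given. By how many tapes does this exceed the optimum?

First-Fit: [243,285,103,148] [420,236] [427,145] → 3 tapes.
Total size 2007 GB; any packing needs at least ⌈2007/800⌉ = 3 tapes.
So 3 is already optimal.

0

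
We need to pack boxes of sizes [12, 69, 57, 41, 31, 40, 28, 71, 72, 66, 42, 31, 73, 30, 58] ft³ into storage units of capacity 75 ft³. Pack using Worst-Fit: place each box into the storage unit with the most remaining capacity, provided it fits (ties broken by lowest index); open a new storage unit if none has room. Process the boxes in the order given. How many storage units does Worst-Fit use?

Put 12 ft³ in storage unit 1; 63 ft³ remain.
Put 69 ft³ in storage unit 2; 6 ft³ remain.
Put 57 ft³ in storage unit 1; 6 ft³ remain.
Put 41 ft³ in storage unit 3; 34 ft³ remain.
Put 31 ft³ in storage unit 3; 3 ft³ remain.
Put 40 ft³ in storage unit 4; 35 ft³ remain.
Put 28 ft³ in storage unit 4; 7 ft³ remain.
Put 71 ft³ in storage unit 5; 4 ft³ remain.
Put 72 ft³ in storage unit 6; 3 ft³ remain.
Put 66 ft³ in storage unit 7; 9 ft³ remain.
Put 42 ft³ in storage unit 8; 33 ft³ remain.
Put 31 ft³ in storage unit 8; 2 ft³ remain.
Put 73 ft³ in storage unit 9; 2 ft³ remain.
Put 30 ft³ in storage unit 10; 45 ft³ remain.
Put 58 ft³ in storage unit 11; 17 ft³ remain.
Final storage units: [12,57] [69] [41,31] [40,28] [71] [72] [66] [42,31] [73] [30] [58].

11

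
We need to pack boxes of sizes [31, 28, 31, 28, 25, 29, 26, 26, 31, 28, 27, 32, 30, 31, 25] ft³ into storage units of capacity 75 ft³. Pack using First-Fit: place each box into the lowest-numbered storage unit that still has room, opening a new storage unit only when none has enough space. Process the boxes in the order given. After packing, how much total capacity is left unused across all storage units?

Put 31 ft³ in storage unit 1; 44 ft³ remain.
Put 28 ft³ in storage unit 1; 16 ft³ remain.
Put 31 ft³ in storage unit 2; 44 ft³ remain.
Put 28 ft³ in storage unit 2; 16 ft³ remain.
Put 25 ft³ in storage unit 3; 50 ft³ remain.
Put 29 ft³ in storage unit 3; 21 ft³ remain.
Put 26 ft³ in storage unit 4; 49 ft³ remain.
Put 26 ft³ in storage unit 4; 23 ft³ remain.
Put 31 ft³ in storage unit 5; 44 ft³ remain.
Put 28 ft³ in storage unit 5; 16 ft³ remain.
Put 27 ft³ in storage unit 6; 48 ft³ remain.
Put 32 ft³ in storage unit 6; 16 ft³ remain.
Put 30 ft³ in storage unit 7; 45 ft³ remain.
Put 31 ft³ in storage unit 7; 14 ft³ remain.
Put 25 ft³ in storage unit 8; 50 ft³ remain.
8 storage units × 75 ft³ = 600 ft³; used 428 ft³; unused 172 ft³.

172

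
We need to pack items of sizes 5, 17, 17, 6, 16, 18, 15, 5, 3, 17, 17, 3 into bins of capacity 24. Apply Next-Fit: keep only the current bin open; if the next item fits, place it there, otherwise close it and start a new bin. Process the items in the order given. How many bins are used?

Put 5 in bin 1; 19 remain.
Put 17 in bin 1; 2 remain.
Put 17 in bin 2; 7 remain.
Put 6 in bin 2; 1 remain.
Put 16 in bin 3; 8 remain.
Put 18 in bin 4; 6 remain.
Put 15 in bin 5; 9 remain.
Put 5 in bin 5; 4 remain.
Put 3 in bin 5; 1 remain.
Put 17 in bin 6; 7 remain.
Put 17 in bin 7; 7 remain.
Put 3 in bin 7; 4 remain.
Final bins: [5,17] [17,6] [16] [18] [15,5,3] [17] [17,3].

7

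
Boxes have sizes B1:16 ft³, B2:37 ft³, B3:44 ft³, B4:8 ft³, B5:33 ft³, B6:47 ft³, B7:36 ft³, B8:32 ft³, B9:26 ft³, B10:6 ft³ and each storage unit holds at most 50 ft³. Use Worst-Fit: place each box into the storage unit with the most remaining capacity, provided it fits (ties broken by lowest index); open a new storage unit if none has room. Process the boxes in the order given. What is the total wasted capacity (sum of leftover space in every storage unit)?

65

storage unit 1: place B1 (16 ft³), 34 ft³ left
storage unit 2: place B2 (37 ft³), 13 ft³ left
storage unit 3: place B3 (44 ft³), 6 ft³ left
storage unit 1: place B4 (8 ft³), 26 ft³ left
storage unit 4: place B5 (33 ft³), 17 ft³ left
storage unit 5: place B6 (47 ft³), 3 ft³ left
storage unit 6: place B7 (36 ft³), 14 ft³ left
storage unit 7: place B8 (32 ft³), 18 ft³ left
storage unit 1: place B9 (26 ft³), 0 ft³ left
storage unit 7: place B10 (6 ft³), 12 ft³ left
7 storage units × 50 ft³ = 350 ft³; used 285 ft³; unused 65 ft³.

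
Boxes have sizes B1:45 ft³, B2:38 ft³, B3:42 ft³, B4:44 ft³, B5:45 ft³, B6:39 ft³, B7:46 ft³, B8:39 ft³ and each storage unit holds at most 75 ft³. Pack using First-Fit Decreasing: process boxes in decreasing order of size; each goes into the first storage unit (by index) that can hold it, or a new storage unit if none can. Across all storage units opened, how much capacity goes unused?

Sorted descending: 46, 45, 45, 44, 42, 39, 39, 38.
storage unit 1: place 46 ft³, 29 ft³ left
storage unit 2: place 45 ft³, 30 ft³ left
storage unit 3: place 45 ft³, 30 ft³ left
storage unit 4: place 44 ft³, 31 ft³ left
storage unit 5: place 42 ft³, 33 ft³ left
storage unit 6: place 39 ft³, 36 ft³ left
storage unit 7: place 39 ft³, 36 ft³ left
storage unit 8: place 38 ft³, 37 ft³ left
8 storage units × 75 ft³ = 600 ft³; used 338 ft³; unused 262 ft³.

262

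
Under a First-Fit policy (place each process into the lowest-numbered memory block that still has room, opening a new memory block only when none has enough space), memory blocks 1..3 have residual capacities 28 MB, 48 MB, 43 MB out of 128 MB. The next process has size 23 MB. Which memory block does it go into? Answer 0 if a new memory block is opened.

Memory blocks with room: memory block 1 (28 MB), memory block 2 (48 MB), memory block 3 (43 MB).
The first with room is memory block 1.

1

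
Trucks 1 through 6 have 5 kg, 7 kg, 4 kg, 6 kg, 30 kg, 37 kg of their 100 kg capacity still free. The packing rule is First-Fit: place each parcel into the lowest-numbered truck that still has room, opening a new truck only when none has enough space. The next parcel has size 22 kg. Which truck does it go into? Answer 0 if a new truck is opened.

Trucks with room: truck 5 (30 kg), truck 6 (37 kg).
The first with room is truck 5.

5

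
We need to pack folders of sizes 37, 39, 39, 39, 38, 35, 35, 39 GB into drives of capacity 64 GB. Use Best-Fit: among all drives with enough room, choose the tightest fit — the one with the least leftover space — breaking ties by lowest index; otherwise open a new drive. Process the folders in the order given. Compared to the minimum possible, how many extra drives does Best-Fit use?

0

Best-Fit: [37] [39] [39] [39] [38] [35] [35] [39] → 8 drives.
8 folders exceed 32 GB (half the capacity), and no two of those can share a drive, so at least 8 drives are needed.
So 8 is already optimal.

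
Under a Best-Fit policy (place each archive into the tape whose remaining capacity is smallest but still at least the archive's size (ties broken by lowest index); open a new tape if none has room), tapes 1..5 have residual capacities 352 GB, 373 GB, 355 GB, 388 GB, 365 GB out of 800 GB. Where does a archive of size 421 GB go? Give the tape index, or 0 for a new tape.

0

No tape has ≥ 421 GB free, so a new tape is opened.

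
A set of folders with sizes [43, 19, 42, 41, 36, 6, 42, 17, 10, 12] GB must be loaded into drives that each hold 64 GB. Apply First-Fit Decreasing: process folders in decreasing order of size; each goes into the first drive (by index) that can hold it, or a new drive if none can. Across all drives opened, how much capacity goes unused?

Sorted descending: 43, 42, 42, 41, 36, 19, 17, 12, 10, 6.
Put 43 GB in drive 1; 21 GB remain.
Put 42 GB in drive 2; 22 GB remain.
Put 42 GB in drive 3; 22 GB remain.
Put 41 GB in drive 4; 23 GB remain.
Put 36 GB in drive 5; 28 GB remain.
Put 19 GB in drive 1; 2 GB remain.
Put 17 GB in drive 2; 5 GB remain.
Put 12 GB in drive 3; 10 GB remain.
Put 10 GB in drive 3; 0 GB remain.
Put 6 GB in drive 4; 17 GB remain.
5 drives × 64 GB = 320 GB; used 268 GB; unused 52 GB.

52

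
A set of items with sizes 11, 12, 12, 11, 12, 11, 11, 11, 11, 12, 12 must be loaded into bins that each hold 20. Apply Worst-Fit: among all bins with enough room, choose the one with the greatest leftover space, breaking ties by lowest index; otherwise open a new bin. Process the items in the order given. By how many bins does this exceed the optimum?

0

Worst-Fit: [11] [12] [12] [11] [12] [11] [11] [11] [11] [12] [12] → 11 bins.
11 items exceed 10 (half the capacity), and no two of those can share a bin, so at least 11 bins are needed.
So 11 is already optimal.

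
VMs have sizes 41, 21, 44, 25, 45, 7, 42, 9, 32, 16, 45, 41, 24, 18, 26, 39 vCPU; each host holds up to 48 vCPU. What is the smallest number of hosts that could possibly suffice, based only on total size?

Total size = 41 + 21 + 44 + 25 + 45 + 7 + 42 + 9 + 32 + 16 + 45 + 41 + 24 + 18 + 26 + 39 = 475 vCPU.
⌈475 / 48⌉ = 10.

10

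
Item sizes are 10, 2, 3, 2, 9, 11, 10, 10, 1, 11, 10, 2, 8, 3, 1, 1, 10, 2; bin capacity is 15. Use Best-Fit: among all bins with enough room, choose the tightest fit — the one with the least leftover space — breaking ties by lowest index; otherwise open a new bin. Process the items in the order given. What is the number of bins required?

Put 10 in bin 1; 5 remain.
Put 2 in bin 1; 3 remain.
Put 3 in bin 1; 0 remain.
Put 2 in bin 2; 13 remain.
Put 9 in bin 2; 4 remain.
Put 11 in bin 3; 4 remain.
Put 10 in bin 4; 5 remain.
Put 10 in bin 5; 5 remain.
Put 1 in bin 2; 3 remain.
Put 11 in bin 6; 4 remain.
Put 10 in bin 7; 5 remain.
Put 2 in bin 2; 1 remain.
Put 8 in bin 8; 7 remain.
Put 3 in bin 3; 1 remain.
Put 1 in bin 2; 0 remain.
Put 1 in bin 3; 0 remain.
Put 10 in bin 9; 5 remain.
Put 2 in bin 6; 2 remain.

9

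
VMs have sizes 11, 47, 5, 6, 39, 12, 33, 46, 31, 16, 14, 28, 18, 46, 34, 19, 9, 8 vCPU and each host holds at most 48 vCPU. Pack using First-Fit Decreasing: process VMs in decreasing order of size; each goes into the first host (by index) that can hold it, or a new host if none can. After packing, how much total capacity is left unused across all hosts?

10

Sorted descending: 47, 46, 46, 39, 34, 33, 31, 28, 19, 18, 16, 14, 12, 11, 9, 8, 6, 5.
47 vCPU → host 1 (remaining 1 vCPU)
46 vCPU → host 2 (remaining 2 vCPU)
46 vCPU → host 3 (remaining 2 vCPU)
39 vCPU → host 4 (remaining 9 vCPU)
34 vCPU → host 5 (remaining 14 vCPU)
33 vCPU → host 6 (remaining 15 vCPU)
31 vCPU → host 7 (remaining 17 vCPU)
28 vCPU → host 8 (remaining 20 vCPU)
19 vCPU → host 8 (remaining 1 vCPU)
18 vCPU → host 9 (remaining 30 vCPU)
16 vCPU → host 7 (remaining 1 vCPU)
14 vCPU → host 5 (remaining 0 vCPU)
12 vCPU → host 6 (remaining 3 vCPU)
11 vCPU → host 9 (remaining 19 vCPU)
9 vCPU → host 4 (remaining 0 vCPU)
8 vCPU → host 9 (remaining 11 vCPU)
6 vCPU → host 9 (remaining 5 vCPU)
5 vCPU → host 9 (remaining 0 vCPU)
9 hosts × 48 vCPU = 432 vCPU; used 422 vCPU; unused 10 vCPU.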